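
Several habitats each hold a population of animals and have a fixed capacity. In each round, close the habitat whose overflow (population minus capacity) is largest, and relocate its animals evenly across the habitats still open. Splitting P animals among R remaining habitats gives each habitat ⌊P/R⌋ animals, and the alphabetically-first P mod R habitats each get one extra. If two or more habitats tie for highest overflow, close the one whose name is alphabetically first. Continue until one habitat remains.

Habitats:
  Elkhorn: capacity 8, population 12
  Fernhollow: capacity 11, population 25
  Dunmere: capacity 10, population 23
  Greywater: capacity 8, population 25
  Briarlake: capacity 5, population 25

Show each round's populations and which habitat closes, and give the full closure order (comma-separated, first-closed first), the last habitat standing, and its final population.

Round 1: Briarlake=25 Dunmere=23 Elkhorn=12 Fernhollow=25 Greywater=25 → close Briarlake (overflow 20)
  25÷4 = 6 each, +1 to first 1
Round 2: Dunmere=30 Elkhorn=18 Fernhollow=31 Greywater=31 → close Greywater (overflow 23)
  31÷3 = 10 each, +1 to first 1
Round 3: Dunmere=41 Elkhorn=28 Fernhollow=41 → close Dunmere (overflow 31)
  41÷2 = 20 each, +1 to first 1
Round 4: Elkhorn=49 Fernhollow=61 → close Fernhollow (overflow 50)
  61÷1 = 61 each, +1 to first 0

Closure order: Briarlake, Greywater, Dunmere, Fernhollow
Last habitat: Elkhorn with 110 animals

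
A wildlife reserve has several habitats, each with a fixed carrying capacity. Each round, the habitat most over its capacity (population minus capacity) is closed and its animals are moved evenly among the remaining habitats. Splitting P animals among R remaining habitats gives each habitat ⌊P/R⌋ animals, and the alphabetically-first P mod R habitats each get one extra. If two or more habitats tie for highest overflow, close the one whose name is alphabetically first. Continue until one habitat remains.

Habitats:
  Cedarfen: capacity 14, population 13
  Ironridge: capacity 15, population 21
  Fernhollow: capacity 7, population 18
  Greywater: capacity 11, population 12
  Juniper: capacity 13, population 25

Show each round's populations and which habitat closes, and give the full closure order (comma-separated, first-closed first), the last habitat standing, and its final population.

Closure order: Juniper, Fernhollow, Ironridge, Cedarfen
Last habitat: Greywater with 89 animals

Round 1: Cedarfen=13 Fernhollow=18 Greywater=12 Ironridge=21 Juniper=25 → close Juniper (overflow 12)
  25÷4 = 6 each, +1 to first 1
Round 2: Cedarfen=20 Fernhollow=24 Greywater=18 Ironridge=27 → close Fernhollow (overflow 17)
  24÷3 = 8 each, +1 to first 0
Round 3: Cedarfen=28 Greywater=26 Ironridge=35 → close Ironridge (overflow 20)
  35÷2 = 17 each, +1 to first 1
Round 4: Cedarfen=46 Greywater=43 → close Cedarfen (overflow 32)
  46÷1 = 46 each, +1 to first 0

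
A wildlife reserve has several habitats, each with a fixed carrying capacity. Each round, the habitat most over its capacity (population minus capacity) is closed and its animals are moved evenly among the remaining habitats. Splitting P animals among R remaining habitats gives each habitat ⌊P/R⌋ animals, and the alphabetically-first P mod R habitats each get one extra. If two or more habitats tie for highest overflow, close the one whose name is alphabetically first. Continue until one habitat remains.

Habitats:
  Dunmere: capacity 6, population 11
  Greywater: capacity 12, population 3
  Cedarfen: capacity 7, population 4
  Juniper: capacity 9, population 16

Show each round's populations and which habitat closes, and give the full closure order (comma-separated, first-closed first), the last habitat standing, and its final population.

Round 1: Cedarfen=4 Dunmere=11 Greywater=3 Juniper=16 → close Juniper (overflow 7)
  16÷3 = 5 each, +1 to first 1
Round 2: Cedarfen=10 Dunmere=16 Greywater=8 → close Dunmere (overflow 10)
  16÷2 = 8 each, +1 to first 0
Round 3: Cedarfen=18 Greywater=16 → close Cedarfen (overflow 11)
  18÷1 = 18 each, +1 to first 0

Closure order: Juniper, Dunmere, Cedarfen
Last habitat: Greywater with 34 animals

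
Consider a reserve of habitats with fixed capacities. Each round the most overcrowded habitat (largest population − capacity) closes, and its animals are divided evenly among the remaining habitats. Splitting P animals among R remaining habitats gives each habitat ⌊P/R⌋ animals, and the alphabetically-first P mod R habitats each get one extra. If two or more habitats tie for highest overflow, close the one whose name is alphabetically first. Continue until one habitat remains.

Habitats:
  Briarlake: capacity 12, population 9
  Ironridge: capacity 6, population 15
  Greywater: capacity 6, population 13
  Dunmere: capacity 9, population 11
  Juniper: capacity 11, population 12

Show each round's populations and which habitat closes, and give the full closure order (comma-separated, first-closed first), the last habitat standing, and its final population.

Round 1: Briarlake=9 Dunmere=11 Greywater=13 Ironridge=15 Juniper=12 → close Ironridge (overflow 9)
  15÷4 = 3 each, +1 to first 3
Round 2: Briarlake=13 Dunmere=15 Greywater=17 Juniper=15 → close Greywater (overflow 11)
  17÷3 = 5 each, +1 to first 2
Round 3: Briarlake=19 Dunmere=21 Juniper=20 → close Dunmere (overflow 12)
  21÷2 = 10 each, +1 to first 1
Round 4: Briarlake=30 Juniper=30 → close Juniper (overflow 19)
  30÷1 = 30 each, +1 to first 0

Closure order: Ironridge, Greywater, Dunmere, Juniper
Last habitat: Briarlake with 60 animals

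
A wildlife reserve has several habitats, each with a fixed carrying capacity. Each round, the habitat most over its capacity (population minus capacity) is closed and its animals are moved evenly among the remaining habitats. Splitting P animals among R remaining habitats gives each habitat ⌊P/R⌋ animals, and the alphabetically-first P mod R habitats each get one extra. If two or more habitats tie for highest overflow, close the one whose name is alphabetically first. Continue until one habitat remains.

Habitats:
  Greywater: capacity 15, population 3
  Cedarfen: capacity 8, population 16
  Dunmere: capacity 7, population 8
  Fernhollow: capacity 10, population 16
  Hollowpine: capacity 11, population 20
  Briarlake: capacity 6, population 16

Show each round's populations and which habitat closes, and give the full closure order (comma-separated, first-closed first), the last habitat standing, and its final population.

Round 1: Briarlake=16 Cedarfen=16 Dunmere=8 Fernhollow=16 Greywater=3 Hollowpine=20 → close Briarlake (overflow 10)
  16÷5 = 3 each, +1 to first 1
Round 2: Cedarfen=20 Dunmere=11 Fernhollow=19 Greywater=6 Hollowpine=23 → close Cedarfen (overflow 12)
  20÷4 = 5 each, +1 to first 0
Round 3: Dunmere=16 Fernhollow=24 Greywater=11 Hollowpine=28 → close Hollowpine (overflow 17)
  28÷3 = 9 each, +1 to first 1
Round 4: Dunmere=26 Fernhollow=33 Greywater=20 → close Fernhollow (overflow 23)
  33÷2 = 16 each, +1 to first 1
Round 5: Dunmere=43 Greywater=36 → close Dunmere (overflow 36)
  43÷1 = 43 each, +1 to first 0

Closure order: Briarlake, Cedarfen, Hollowpine, Fernhollow, Dunmere
Last habitat: Greywater with 79 animals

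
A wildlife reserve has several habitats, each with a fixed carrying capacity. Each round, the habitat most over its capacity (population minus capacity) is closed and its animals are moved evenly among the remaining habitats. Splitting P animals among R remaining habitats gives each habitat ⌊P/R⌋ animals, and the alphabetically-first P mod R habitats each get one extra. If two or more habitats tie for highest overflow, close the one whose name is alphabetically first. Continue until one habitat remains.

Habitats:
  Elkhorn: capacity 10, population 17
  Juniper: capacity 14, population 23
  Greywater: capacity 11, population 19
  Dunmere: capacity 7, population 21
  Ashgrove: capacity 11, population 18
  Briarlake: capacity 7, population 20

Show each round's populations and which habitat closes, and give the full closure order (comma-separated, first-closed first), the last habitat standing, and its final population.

Closure order: Dunmere, Briarlake, Juniper, Ashgrove, Greywater
Last habitat: Elkhorn with 118 animals

Round 1: Ashgrove=18 Briarlake=20 Dunmere=21 Elkhorn=17 Greywater=19 Juniper=23 → close Dunmere (overflow 14)
  21÷5 = 4 each, +1 to first 1
Round 2: Ashgrove=23 Briarlake=24 Elkhorn=21 Greywater=23 Juniper=27 → close Briarlake (overflow 17)
  24÷4 = 6 each, +1 to first 0
Round 3: Ashgrove=29 Elkhorn=27 Greywater=29 Juniper=33 → close Juniper (overflow 19)
  33÷3 = 11 each, +1 to first 0
Round 4: Ashgrove=40 Elkhorn=38 Greywater=40 → close Ashgrove (overflow 29)
  40÷2 = 20 each, +1 to first 0
Round 5: Elkhorn=58 Greywater=60 → close Greywater (overflow 49)
  60÷1 = 60 each, +1 to first 0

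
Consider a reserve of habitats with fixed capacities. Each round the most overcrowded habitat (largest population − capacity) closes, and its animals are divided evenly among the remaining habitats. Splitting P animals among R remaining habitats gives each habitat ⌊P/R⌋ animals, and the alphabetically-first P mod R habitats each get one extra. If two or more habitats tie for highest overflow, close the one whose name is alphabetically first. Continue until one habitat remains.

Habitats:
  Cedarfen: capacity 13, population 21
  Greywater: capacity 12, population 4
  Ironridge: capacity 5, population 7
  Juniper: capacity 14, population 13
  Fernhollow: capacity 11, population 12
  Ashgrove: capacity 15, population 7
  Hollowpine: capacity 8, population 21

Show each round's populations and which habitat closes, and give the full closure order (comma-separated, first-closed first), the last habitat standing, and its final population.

Closure order: Hollowpine, Cedarfen, Fernhollow, Ironridge, Juniper, Ashgrove
Last habitat: Greywater with 85 animals

Round 1: Ashgrove=7 Cedarfen=21 Fernhollow=12 Greywater=4 Hollowpine=21 Ironridge=7 Juniper=13 → close Hollowpine (overflow 13)
  21÷6 = 3 each, +1 to first 3
Round 2: Ashgrove=11 Cedarfen=25 Fernhollow=16 Greywater=7 Ironridge=10 Juniper=16 → close Cedarfen (overflow 12)
  25÷5 = 5 each, +1 to first 0
Round 3: Ashgrove=16 Fernhollow=21 Greywater=12 Ironridge=15 Juniper=21 → close Fernhollow (overflow 10)
  21÷4 = 5 each, +1 to first 1
Round 4: Ashgrove=22 Greywater=17 Ironridge=20 Juniper=26 → close Ironridge (overflow 15)
  20÷3 = 6 each, +1 to first 2
Round 5: Ashgrove=29 Greywater=24 Juniper=32 → close Juniper (overflow 18)
  32÷2 = 16 each, +1 to first 0
Round 6: Ashgrove=45 Greywater=40 → close Ashgrove (overflow 30)
  45÷1 = 45 each, +1 to first 0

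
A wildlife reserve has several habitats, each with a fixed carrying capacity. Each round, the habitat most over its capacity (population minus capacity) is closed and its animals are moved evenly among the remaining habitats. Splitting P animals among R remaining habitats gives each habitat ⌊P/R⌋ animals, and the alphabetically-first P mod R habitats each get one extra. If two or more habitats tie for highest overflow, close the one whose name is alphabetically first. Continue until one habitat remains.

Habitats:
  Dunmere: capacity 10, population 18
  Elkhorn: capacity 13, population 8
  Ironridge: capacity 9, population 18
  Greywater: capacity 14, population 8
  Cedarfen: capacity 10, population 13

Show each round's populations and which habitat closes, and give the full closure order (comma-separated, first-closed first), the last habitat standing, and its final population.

Round 1: Cedarfen=13 Dunmere=18 Elkhorn=8 Greywater=8 Ironridge=18 → close Ironridge (overflow 9)
  18÷4 = 4 each, +1 to first 2
Round 2: Cedarfen=18 Dunmere=23 Elkhorn=12 Greywater=12 → close Dunmere (overflow 13)
  23÷3 = 7 each, +1 to first 2
Round 3: Cedarfen=26 Elkhorn=20 Greywater=19 → close Cedarfen (overflow 16)
  26÷2 = 13 each, +1 to first 0
Round 4: Elkhorn=33 Greywater=32 → close Elkhorn (overflow 20)
  33÷1 = 33 each, +1 to first 0

Closure order: Ironridge, Dunmere, Cedarfen, Elkhorn
Last habitat: Greywater with 65 animals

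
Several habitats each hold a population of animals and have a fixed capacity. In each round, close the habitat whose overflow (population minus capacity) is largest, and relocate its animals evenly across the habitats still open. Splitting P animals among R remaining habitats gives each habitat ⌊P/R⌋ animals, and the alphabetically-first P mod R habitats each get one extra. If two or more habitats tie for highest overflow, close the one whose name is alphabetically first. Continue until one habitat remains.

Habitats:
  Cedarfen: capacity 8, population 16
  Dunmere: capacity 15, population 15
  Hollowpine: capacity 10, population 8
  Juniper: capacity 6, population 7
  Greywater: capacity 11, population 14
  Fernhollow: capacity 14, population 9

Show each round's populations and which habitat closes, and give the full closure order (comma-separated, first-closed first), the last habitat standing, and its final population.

Round 1: Cedarfen=16 Dunmere=15 Fernhollow=9 Greywater=14 Hollowpine=8 Juniper=7 → close Cedarfen (overflow 8)
  16÷5 = 3 each, +1 to first 1
Round 2: Dunmere=19 Fernhollow=12 Greywater=17 Hollowpine=11 Juniper=10 → close Greywater (overflow 6)
  17÷4 = 4 each, +1 to first 1
Round 3: Dunmere=24 Fernhollow=16 Hollowpine=15 Juniper=14 → close Dunmere (overflow 9)
  24÷3 = 8 each, +1 to first 0
Round 4: Fernhollow=24 Hollowpine=23 Juniper=22 → close Juniper (overflow 16)
  22÷2 = 11 each, +1 to first 0
Round 5: Fernhollow=35 Hollowpine=34 → close Hollowpine (overflow 24)
  34÷1 = 34 each, +1 to first 0

Closure order: Cedarfen, Greywater, Dunmere, Juniper, Hollowpine
Last habitat: Fernhollow with 69 animals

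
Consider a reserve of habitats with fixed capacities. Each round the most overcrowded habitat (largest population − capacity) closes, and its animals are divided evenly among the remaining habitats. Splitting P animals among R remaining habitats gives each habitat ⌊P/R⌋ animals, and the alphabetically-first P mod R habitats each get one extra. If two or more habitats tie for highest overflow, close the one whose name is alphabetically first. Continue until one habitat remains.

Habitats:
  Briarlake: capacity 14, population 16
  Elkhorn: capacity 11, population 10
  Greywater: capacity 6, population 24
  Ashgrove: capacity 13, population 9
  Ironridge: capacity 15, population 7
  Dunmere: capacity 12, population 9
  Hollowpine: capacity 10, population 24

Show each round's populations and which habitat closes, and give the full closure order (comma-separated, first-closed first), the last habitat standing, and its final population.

Closure order: Greywater, Hollowpine, Briarlake, Dunmere, Elkhorn, Ashgrove
Last habitat: Ironridge with 99 animals

Round 1: Ashgrove=9 Briarlake=16 Dunmere=9 Elkhorn=10 Greywater=24 Hollowpine=24 Ironridge=7 → close Greywater (overflow 18)
  24÷6 = 4 each, +1 to first 0
Round 2: Ashgrove=13 Briarlake=20 Dunmere=13 Elkhorn=14 Hollowpine=28 Ironridge=11 → close Hollowpine (overflow 18)
  28÷5 = 5 each, +1 to first 3
Round 3: Ashgrove=19 Briarlake=26 Dunmere=19 Elkhorn=19 Ironridge=16 → close Briarlake (overflow 12)
  26÷4 = 6 each, +1 to first 2
Round 4: Ashgrove=26 Dunmere=26 Elkhorn=25 Ironridge=22 → close Dunmere (overflow 14)
  26÷3 = 8 each, +1 to first 2
Round 5: Ashgrove=35 Elkhorn=34 Ironridge=30 → close Elkhorn (overflow 23)
  34÷2 = 17 each, +1 to first 0
Round 6: Ashgrove=52 Ironridge=47 → close Ashgrove (overflow 39)
  52÷1 = 52 each, +1 to first 0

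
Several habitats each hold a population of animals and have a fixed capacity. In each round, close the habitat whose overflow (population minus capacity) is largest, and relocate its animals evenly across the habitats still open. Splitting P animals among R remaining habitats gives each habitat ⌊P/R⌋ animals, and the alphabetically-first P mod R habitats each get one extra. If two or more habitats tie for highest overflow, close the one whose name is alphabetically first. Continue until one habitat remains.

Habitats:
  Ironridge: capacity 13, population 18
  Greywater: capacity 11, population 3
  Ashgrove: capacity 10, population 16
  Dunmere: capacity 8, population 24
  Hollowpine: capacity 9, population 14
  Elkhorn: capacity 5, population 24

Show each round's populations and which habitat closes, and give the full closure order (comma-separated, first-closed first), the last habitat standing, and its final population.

Closure order: Elkhorn, Dunmere, Ashgrove, Hollowpine, Ironridge
Last habitat: Greywater with 99 animals

Round 1: Ashgrove=16 Dunmere=24 Elkhorn=24 Greywater=3 Hollowpine=14 Ironridge=18 → close Elkhorn (overflow 19)
  24÷5 = 4 each, +1 to first 4
Round 2: Ashgrove=21 Dunmere=29 Greywater=8 Hollowpine=19 Ironridge=22 → close Dunmere (overflow 21)
  29÷4 = 7 each, +1 to first 1
Round 3: Ashgrove=29 Greywater=15 Hollowpine=26 Ironridge=29 → close Ashgrove (overflow 19)
  29÷3 = 9 each, +1 to first 2
Round 4: Greywater=25 Hollowpine=36 Ironridge=38 → close Hollowpine (overflow 27)
  36÷2 = 18 each, +1 to first 0
Round 5: Greywater=43 Ironridge=56 → close Ironridge (overflow 43)
  56÷1 = 56 each, +1 to first 0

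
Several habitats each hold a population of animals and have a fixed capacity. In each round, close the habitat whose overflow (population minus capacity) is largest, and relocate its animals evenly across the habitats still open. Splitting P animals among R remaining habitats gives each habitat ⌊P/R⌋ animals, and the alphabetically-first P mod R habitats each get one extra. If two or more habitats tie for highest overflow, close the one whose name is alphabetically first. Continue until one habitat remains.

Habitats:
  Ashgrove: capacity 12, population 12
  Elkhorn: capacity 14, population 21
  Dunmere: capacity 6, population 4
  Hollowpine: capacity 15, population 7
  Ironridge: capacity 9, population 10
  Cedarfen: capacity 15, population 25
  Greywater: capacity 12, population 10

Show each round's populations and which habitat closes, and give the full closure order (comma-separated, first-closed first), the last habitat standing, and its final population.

Closure order: Cedarfen, Elkhorn, Ashgrove, Ironridge, Dunmere, Greywater
Last habitat: Hollowpine with 89 animals

Round 1: Ashgrove=12 Cedarfen=25 Dunmere=4 Elkhorn=21 Greywater=10 Hollowpine=7 Ironridge=10 → close Cedarfen (overflow 10)
  25÷6 = 4 each, +1 to first 1
Round 2: Ashgrove=17 Dunmere=8 Elkhorn=25 Greywater=14 Hollowpine=11 Ironridge=14 → close Elkhorn (overflow 11)
  25÷5 = 5 each, +1 to first 0
Round 3: Ashgrove=22 Dunmere=13 Greywater=19 Hollowpine=16 Ironridge=19 → close Ashgrove (overflow 10)
  22÷4 = 5 each, +1 to first 2
Round 4: Dunmere=19 Greywater=25 Hollowpine=21 Ironridge=24 → close Ironridge (overflow 15)
  24÷3 = 8 each, +1 to first 0
Round 5: Dunmere=27 Greywater=33 Hollowpine=29 → close Dunmere (overflow 21)
  27÷2 = 13 each, +1 to first 1
Round 6: Greywater=47 Hollowpine=42 → close Greywater (overflow 35)
  47÷1 = 47 each, +1 to first 0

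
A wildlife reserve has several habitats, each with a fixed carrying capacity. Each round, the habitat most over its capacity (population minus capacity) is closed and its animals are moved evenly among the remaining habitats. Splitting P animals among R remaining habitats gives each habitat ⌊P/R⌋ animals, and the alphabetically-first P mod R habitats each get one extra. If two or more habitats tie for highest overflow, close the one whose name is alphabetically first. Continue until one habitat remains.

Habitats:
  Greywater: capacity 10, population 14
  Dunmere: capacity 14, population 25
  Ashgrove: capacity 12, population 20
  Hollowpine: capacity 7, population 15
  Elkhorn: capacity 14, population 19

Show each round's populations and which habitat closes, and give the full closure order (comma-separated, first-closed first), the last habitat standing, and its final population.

Closure order: Dunmere, Ashgrove, Hollowpine, Elkhorn
Last habitat: Greywater with 93 animals

Round 1: Ashgrove=20 Dunmere=25 Elkhorn=19 Greywater=14 Hollowpine=15 → close Dunmere (overflow 11)
  25÷4 = 6 each, +1 to first 1
Round 2: Ashgrove=27 Elkhorn=25 Greywater=20 Hollowpine=21 → close Ashgrove (overflow 15)
  27÷3 = 9 each, +1 to first 0
Round 3: Elkhorn=34 Greywater=29 Hollowpine=30 → close Hollowpine (overflow 23)
  30÷2 = 15 each, +1 to first 0
Round 4: Elkhorn=49 Greywater=44 → close Elkhorn (overflow 35)
  49÷1 = 49 each, +1 to first 0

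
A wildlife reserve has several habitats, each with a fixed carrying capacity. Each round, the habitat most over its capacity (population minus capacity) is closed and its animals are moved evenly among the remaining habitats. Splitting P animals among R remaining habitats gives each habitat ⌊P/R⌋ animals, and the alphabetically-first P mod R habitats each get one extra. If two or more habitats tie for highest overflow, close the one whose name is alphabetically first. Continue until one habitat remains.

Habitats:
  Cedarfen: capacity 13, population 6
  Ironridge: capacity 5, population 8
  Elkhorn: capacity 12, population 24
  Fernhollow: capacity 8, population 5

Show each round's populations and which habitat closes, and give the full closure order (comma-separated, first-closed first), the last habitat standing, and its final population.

Closure order: Elkhorn, Ironridge, Fernhollow
Last habitat: Cedarfen with 43 animals

Round 1: Cedarfen=6 Elkhorn=24 Fernhollow=5 Ironridge=8 → close Elkhorn (overflow 12)
  24÷3 = 8 each, +1 to first 0
Round 2: Cedarfen=14 Fernhollow=13 Ironridge=16 → close Ironridge (overflow 11)
  16÷2 = 8 each, +1 to first 0
Round 3: Cedarfen=22 Fernhollow=21 → close Fernhollow (overflow 13)
  21÷1 = 21 each, +1 to first 0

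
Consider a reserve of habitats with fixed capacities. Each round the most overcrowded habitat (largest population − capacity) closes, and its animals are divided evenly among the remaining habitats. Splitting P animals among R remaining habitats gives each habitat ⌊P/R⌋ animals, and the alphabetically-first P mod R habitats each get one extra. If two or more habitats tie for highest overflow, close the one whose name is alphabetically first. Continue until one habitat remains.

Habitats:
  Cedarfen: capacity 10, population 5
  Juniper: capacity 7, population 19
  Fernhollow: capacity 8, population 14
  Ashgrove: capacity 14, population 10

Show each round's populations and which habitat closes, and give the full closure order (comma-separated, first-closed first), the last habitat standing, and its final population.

Closure order: Juniper, Fernhollow, Ashgrove
Last habitat: Cedarfen with 48 animals

Round 1: Ashgrove=10 Cedarfen=5 Fernhollow=14 Juniper=19 → close Juniper (overflow 12)
  19÷3 = 6 each, +1 to first 1
Round 2: Ashgrove=17 Cedarfen=11 Fernhollow=20 → close Fernhollow (overflow 12)
  20÷2 = 10 each, +1 to first 0
Round 3: Ashgrove=27 Cedarfen=21 → close Ashgrove (overflow 13)
  27÷1 = 27 each, +1 to first 0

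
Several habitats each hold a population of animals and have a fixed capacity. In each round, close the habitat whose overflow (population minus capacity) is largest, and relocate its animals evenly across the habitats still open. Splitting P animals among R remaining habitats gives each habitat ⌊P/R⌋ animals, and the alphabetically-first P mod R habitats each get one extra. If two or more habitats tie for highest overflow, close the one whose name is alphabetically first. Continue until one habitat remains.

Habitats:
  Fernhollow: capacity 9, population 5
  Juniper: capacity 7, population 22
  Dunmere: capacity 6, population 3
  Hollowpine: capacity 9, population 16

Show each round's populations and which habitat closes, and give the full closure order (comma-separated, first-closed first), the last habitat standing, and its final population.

Closure order: Juniper, Hollowpine, Dunmere
Last habitat: Fernhollow with 46 animals

Round 1: Dunmere=3 Fernhollow=5 Hollowpine=16 Juniper=22 → close Juniper (overflow 15)
  22÷3 = 7 each, +1 to first 1
Round 2: Dunmere=11 Fernhollow=12 Hollowpine=23 → close Hollowpine (overflow 14)
  23÷2 = 11 each, +1 to first 1
Round 3: Dunmere=23 Fernhollow=23 → close Dunmere (overflow 17)
  23÷1 = 23 each, +1 to first 0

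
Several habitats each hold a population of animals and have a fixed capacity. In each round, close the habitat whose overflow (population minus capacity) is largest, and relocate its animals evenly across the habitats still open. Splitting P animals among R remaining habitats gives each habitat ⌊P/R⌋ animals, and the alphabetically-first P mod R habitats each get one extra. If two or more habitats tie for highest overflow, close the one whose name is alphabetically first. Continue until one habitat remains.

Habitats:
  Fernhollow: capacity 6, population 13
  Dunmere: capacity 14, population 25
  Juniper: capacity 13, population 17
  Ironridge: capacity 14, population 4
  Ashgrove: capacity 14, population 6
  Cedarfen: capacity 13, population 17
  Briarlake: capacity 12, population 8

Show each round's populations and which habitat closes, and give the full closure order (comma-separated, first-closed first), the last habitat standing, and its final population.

Round 1: Ashgrove=6 Briarlake=8 Cedarfen=17 Dunmere=25 Fernhollow=13 Ironridge=4 Juniper=17 → close Dunmere (overflow 11)
  25÷6 = 4 each, +1 to first 1
Round 2: Ashgrove=11 Briarlake=12 Cedarfen=21 Fernhollow=17 Ironridge=8 Juniper=21 → close Fernhollow (overflow 11)
  17÷5 = 3 each, +1 to first 2
Round 3: Ashgrove=15 Briarlake=16 Cedarfen=24 Ironridge=11 Juniper=24 → close Cedarfen (overflow 11)
  24÷4 = 6 each, +1 to first 0
Round 4: Ashgrove=21 Briarlake=22 Ironridge=17 Juniper=30 → close Juniper (overflow 17)
  30÷3 = 10 each, +1 to first 0
Round 5: Ashgrove=31 Briarlake=32 Ironridge=27 → close Briarlake (overflow 20)
  32÷2 = 16 each, +1 to first 0
Round 6: Ashgrove=47 Ironridge=43 → close Ashgrove (overflow 33)
  47÷1 = 47 each, +1 to first 0

Closure order: Dunmere, Fernhollow, Cedarfen, Juniper, Briarlake, Ashgrove
Last habitat: Ironridge with 90 animals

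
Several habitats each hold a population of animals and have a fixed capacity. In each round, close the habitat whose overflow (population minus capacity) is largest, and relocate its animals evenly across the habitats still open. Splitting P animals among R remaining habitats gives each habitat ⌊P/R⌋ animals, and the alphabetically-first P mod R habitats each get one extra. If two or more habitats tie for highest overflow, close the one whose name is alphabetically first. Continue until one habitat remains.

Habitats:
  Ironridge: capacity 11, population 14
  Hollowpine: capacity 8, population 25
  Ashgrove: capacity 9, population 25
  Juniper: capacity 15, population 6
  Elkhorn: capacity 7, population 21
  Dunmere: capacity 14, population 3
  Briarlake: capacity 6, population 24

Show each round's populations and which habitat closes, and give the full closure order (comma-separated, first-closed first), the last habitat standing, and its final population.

Round 1: Ashgrove=25 Briarlake=24 Dunmere=3 Elkhorn=21 Hollowpine=25 Ironridge=14 Juniper=6 → close Briarlake (overflow 18)
  24÷6 = 4 each, +1 to first 0
Round 2: Ashgrove=29 Dunmere=7 Elkhorn=25 Hollowpine=29 Ironridge=18 Juniper=10 → close Hollowpine (overflow 21)
  29÷5 = 5 each, +1 to first 4
Round 3: Ashgrove=35 Dunmere=13 Elkhorn=31 Ironridge=24 Juniper=15 → close Ashgrove (overflow 26)
  35÷4 = 8 each, +1 to first 3
Round 4: Dunmere=22 Elkhorn=40 Ironridge=33 Juniper=23 → close Elkhorn (overflow 33)
  40÷3 = 13 each, +1 to first 1
Round 5: Dunmere=36 Ironridge=46 Juniper=36 → close Ironridge (overflow 35)
  46÷2 = 23 each, +1 to first 0
Round 6: Dunmere=59 Juniper=59 → close Dunmere (overflow 45)
  59÷1 = 59 each, +1 to first 0

Closure order: Briarlake, Hollowpine, Ashgrove, Elkhorn, Ironridge, Dunmere
Last habitat: Juniper with 118 animals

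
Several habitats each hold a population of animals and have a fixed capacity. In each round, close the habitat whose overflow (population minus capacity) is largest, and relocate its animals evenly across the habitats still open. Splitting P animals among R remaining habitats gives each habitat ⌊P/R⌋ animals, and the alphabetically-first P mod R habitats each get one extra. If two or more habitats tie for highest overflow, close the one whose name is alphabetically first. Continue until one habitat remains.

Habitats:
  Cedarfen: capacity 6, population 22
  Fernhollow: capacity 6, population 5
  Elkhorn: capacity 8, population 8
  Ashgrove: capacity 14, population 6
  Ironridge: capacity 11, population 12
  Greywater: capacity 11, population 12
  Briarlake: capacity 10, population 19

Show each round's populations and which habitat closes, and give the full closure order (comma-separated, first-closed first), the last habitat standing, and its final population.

Closure order: Cedarfen, Briarlake, Elkhorn, Fernhollow, Greywater, Ironridge
Last habitat: Ashgrove with 84 animals

Round 1: Ashgrove=6 Briarlake=19 Cedarfen=22 Elkhorn=8 Fernhollow=5 Greywater=12 Ironridge=12 → close Cedarfen (overflow 16)
  22÷6 = 3 each, +1 to first 4
Round 2: Ashgrove=10 Briarlake=23 Elkhorn=12 Fernhollow=9 Greywater=15 Ironridge=15 → close Briarlake (overflow 13)
  23÷5 = 4 each, +1 to first 3
Round 3: Ashgrove=15 Elkhorn=17 Fernhollow=14 Greywater=19 Ironridge=19 → close Elkhorn (overflow 9)
  17÷4 = 4 each, +1 to first 1
Round 4: Ashgrove=20 Fernhollow=18 Greywater=23 Ironridge=23 → close Fernhollow (overflow 12)
  18÷3 = 6 each, +1 to first 0
Round 5: Ashgrove=26 Greywater=29 Ironridge=29 → close Greywater (overflow 18)
  29÷2 = 14 each, +1 to first 1
Round 6: Ashgrove=41 Ironridge=43 → close Ironridge (overflow 32)
  43÷1 = 43 each, +1 to first 0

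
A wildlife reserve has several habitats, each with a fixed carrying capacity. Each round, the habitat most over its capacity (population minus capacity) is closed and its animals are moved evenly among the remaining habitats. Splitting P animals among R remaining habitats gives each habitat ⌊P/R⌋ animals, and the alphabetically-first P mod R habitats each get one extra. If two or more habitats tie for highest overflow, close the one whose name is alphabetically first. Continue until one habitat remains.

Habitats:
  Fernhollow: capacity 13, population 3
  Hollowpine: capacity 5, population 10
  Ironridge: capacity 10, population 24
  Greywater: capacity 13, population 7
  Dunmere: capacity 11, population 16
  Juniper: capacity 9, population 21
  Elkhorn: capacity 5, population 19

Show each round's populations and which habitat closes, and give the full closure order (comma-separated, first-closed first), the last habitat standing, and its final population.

Round 1: Dunmere=16 Elkhorn=19 Fernhollow=3 Greywater=7 Hollowpine=10 Ironridge=24 Juniper=21 → close Elkhorn (overflow 14)
  19÷6 = 3 each, +1 to first 1
Round 2: Dunmere=20 Fernhollow=6 Greywater=10 Hollowpine=13 Ironridge=27 Juniper=24 → close Ironridge (overflow 17)
  27÷5 = 5 each, +1 to first 2
Round 3: Dunmere=26 Fernhollow=12 Greywater=15 Hollowpine=18 Juniper=29 → close Juniper (overflow 20)
  29÷4 = 7 each, +1 to first 1
Round 4: Dunmere=34 Fernhollow=19 Greywater=22 Hollowpine=25 → close Dunmere (overflow 23)
  34÷3 = 11 each, +1 to first 1
Round 5: Fernhollow=31 Greywater=33 Hollowpine=36 → close Hollowpine (overflow 31)
  36÷2 = 18 each, +1 to first 0
Round 6: Fernhollow=49 Greywater=51 → close Greywater (overflow 38)
  51÷1 = 51 each, +1 to first 0

Closure order: Elkhorn, Ironridge, Juniper, Dunmere, Hollowpine, Greywater
Last habitat: Fernhollow with 100 animals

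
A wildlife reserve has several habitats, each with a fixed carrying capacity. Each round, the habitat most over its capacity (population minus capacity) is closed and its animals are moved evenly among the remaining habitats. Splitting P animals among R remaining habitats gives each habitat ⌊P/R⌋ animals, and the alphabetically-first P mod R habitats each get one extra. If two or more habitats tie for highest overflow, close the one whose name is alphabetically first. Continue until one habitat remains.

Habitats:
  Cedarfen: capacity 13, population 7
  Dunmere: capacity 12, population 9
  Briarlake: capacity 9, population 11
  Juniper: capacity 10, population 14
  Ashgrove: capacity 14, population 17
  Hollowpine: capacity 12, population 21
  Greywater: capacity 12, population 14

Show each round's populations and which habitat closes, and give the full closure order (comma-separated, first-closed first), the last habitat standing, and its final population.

Round 1: Ashgrove=17 Briarlake=11 Cedarfen=7 Dunmere=9 Greywater=14 Hollowpine=21 Juniper=14 → close Hollowpine (overflow 9)
  21÷6 = 3 each, +1 to first 3
Round 2: Ashgrove=21 Briarlake=15 Cedarfen=11 Dunmere=12 Greywater=17 Juniper=17 → close Ashgrove (overflow 7)
  21÷5 = 4 each, +1 to first 1
Round 3: Briarlake=20 Cedarfen=15 Dunmere=16 Greywater=21 Juniper=21 → close Briarlake (overflow 11)
  20÷4 = 5 each, +1 to first 0
Round 4: Cedarfen=20 Dunmere=21 Greywater=26 Juniper=26 → close Juniper (overflow 16)
  26÷3 = 8 each, +1 to first 2
Round 5: Cedarfen=29 Dunmere=30 Greywater=34 → close Greywater (overflow 22)
  34÷2 = 17 each, +1 to first 0
Round 6: Cedarfen=46 Dunmere=47 → close Dunmere (overflow 35)
  47÷1 = 47 each, +1 to first 0

Closure order: Hollowpine, Ashgrove, Briarlake, Juniper, Greywater, Dunmere
Last habitat: Cedarfen with 93 animals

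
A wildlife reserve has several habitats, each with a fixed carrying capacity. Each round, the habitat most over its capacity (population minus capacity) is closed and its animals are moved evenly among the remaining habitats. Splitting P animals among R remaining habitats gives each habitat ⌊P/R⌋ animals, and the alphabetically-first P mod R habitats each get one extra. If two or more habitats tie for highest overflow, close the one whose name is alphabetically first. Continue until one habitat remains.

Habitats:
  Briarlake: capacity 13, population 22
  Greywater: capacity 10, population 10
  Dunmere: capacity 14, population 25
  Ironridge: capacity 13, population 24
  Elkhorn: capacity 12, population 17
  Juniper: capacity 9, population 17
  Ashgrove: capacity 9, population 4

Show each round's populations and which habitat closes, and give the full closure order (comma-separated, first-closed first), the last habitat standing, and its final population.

Closure order: Dunmere, Ironridge, Briarlake, Juniper, Elkhorn, Greywater
Last habitat: Ashgrove with 119 animals

Round 1: Ashgrove=4 Briarlake=22 Dunmere=25 Elkhorn=17 Greywater=10 Ironridge=24 Juniper=17 → close Dunmere (overflow 11)
  25÷6 = 4 each, +1 to first 1
Round 2: Ashgrove=9 Briarlake=26 Elkhorn=21 Greywater=14 Ironridge=28 Juniper=21 → close Ironridge (overflow 15)
  28÷5 = 5 each, +1 to first 3
Round 3: Ashgrove=15 Briarlake=32 Elkhorn=27 Greywater=19 Juniper=26 → close Briarlake (overflow 19)
  32÷4 = 8 each, +1 to first 0
Round 4: Ashgrove=23 Elkhorn=35 Greywater=27 Juniper=34 → close Juniper (overflow 25)
  34÷3 = 11 each, +1 to first 1
Round 5: Ashgrove=35 Elkhorn=46 Greywater=38 → close Elkhorn (overflow 34)
  46÷2 = 23 each, +1 to first 0
Round 6: Ashgrove=58 Greywater=61 → close Greywater (overflow 51)
  61÷1 = 61 each, +1 to first 0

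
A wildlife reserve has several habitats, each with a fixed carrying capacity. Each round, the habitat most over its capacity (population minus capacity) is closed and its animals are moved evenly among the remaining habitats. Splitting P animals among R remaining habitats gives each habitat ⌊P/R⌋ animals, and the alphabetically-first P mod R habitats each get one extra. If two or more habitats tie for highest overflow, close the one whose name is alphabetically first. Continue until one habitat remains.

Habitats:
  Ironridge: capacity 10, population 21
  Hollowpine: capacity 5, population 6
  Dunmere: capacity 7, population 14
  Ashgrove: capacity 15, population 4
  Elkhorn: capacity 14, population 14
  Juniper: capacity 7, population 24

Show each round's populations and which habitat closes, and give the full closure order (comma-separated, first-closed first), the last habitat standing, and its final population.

Closure order: Juniper, Ironridge, Dunmere, Hollowpine, Elkhorn
Last habitat: Ashgrove with 83 animals

Round 1: Ashgrove=4 Dunmere=14 Elkhorn=14 Hollowpine=6 Ironridge=21 Juniper=24 → close Juniper (overflow 17)
  24÷5 = 4 each, +1 to first 4
Round 2: Ashgrove=9 Dunmere=19 Elkhorn=19 Hollowpine=11 Ironridge=25 → close Ironridge (overflow 15)
  25÷4 = 6 each, +1 to first 1
Round 3: Ashgrove=16 Dunmere=25 Elkhorn=25 Hollowpine=17 → close Dunmere (overflow 18)
  25÷3 = 8 each, +1 to first 1
Round 4: Ashgrove=25 Elkhorn=33 Hollowpine=25 → close Hollowpine (overflow 20)
  25÷2 = 12 each, +1 to first 1
Round 5: Ashgrove=38 Elkhorn=45 → close Elkhorn (overflow 31)
  45÷1 = 45 each, +1 to first 0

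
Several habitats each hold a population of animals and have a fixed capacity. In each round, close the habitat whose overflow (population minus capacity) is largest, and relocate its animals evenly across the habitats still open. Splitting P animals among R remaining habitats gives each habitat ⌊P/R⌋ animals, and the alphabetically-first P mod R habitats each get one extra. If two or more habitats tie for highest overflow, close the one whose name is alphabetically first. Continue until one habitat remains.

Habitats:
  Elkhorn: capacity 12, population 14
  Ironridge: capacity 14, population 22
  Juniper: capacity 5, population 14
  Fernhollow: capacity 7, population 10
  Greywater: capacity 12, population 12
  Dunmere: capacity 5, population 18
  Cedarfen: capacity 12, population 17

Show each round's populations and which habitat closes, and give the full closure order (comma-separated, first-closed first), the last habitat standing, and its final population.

Round 1: Cedarfen=17 Dunmere=18 Elkhorn=14 Fernhollow=10 Greywater=12 Ironridge=22 Juniper=14 → close Dunmere (overflow 13)
  18÷6 = 3 each, +1 to first 0
Round 2: Cedarfen=20 Elkhorn=17 Fernhollow=13 Greywater=15 Ironridge=25 Juniper=17 → close Juniper (overflow 12)
  17÷5 = 3 each, +1 to first 2
Round 3: Cedarfen=24 Elkhorn=21 Fernhollow=16 Greywater=18 Ironridge=28 → close Ironridge (overflow 14)
  28÷4 = 7 each, +1 to first 0
Round 4: Cedarfen=31 Elkhorn=28 Fernhollow=23 Greywater=25 → close Cedarfen (overflow 19)
  31÷3 = 10 each, +1 to first 1
Round 5: Elkhorn=39 Fernhollow=33 Greywater=35 → close Elkhorn (overflow 27)
  39÷2 = 19 each, +1 to first 1
Round 6: Fernhollow=53 Greywater=54 → close Fernhollow (overflow 46)
  53÷1 = 53 each, +1 to first 0

Closure order: Dunmere, Juniper, Ironridge, Cedarfen, Elkhorn, Fernhollow
Last habitat: Greywater with 107 animals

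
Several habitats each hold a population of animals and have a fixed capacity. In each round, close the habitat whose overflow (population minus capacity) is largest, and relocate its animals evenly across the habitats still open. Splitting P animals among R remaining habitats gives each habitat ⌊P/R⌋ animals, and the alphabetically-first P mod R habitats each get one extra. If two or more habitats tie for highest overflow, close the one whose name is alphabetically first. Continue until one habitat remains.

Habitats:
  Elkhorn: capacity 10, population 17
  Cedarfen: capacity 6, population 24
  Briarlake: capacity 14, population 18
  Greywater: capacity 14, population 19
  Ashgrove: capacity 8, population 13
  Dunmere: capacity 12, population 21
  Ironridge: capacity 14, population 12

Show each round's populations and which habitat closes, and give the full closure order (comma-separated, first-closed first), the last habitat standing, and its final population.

Closure order: Cedarfen, Dunmere, Elkhorn, Ashgrove, Briarlake, Greywater
Last habitat: Ironridge with 124 animals

Round 1: Ashgrove=13 Briarlake=18 Cedarfen=24 Dunmere=21 Elkhorn=17 Greywater=19 Ironridge=12 → close Cedarfen (overflow 18)
  24÷6 = 4 each, +1 to first 0
Round 2: Ashgrove=17 Briarlake=22 Dunmere=25 Elkhorn=21 Greywater=23 Ironridge=16 → close Dunmere (overflow 13)
  25÷5 = 5 each, +1 to first 0
Round 3: Ashgrove=22 Briarlake=27 Elkhorn=26 Greywater=28 Ironridge=21 → close Elkhorn (overflow 16)
  26÷4 = 6 each, +1 to first 2
Round 4: Ashgrove=29 Briarlake=34 Greywater=34 Ironridge=27 → close Ashgrove (overflow 21)
  29÷3 = 9 each, +1 to first 2
Round 5: Briarlake=44 Greywater=44 Ironridge=36 → close Briarlake (overflow 30)
  44÷2 = 22 each, +1 to first 0
Round 6: Greywater=66 Ironridge=58 → close Greywater (overflow 52)
  66÷1 = 66 each, +1 to first 0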